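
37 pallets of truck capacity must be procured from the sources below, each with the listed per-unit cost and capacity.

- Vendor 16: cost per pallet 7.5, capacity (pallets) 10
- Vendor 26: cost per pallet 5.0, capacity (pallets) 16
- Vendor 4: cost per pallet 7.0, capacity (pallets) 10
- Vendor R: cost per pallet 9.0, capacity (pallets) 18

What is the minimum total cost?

234

Fill from the cheapest source first.
Vendor 26 (5.0): use full 16 ; 21 pallets to go.
Take 10 from Vendor 4 at 7.0 ; need 11 more.
Take 10 from Vendor 16 at 7.5 ; need 1 more.
Vendor R (9.0): take the remaining 1 ; done.
Cost = 16×5.0 + 10×7.0 + 10×7.5 + 1×9.0 = 234.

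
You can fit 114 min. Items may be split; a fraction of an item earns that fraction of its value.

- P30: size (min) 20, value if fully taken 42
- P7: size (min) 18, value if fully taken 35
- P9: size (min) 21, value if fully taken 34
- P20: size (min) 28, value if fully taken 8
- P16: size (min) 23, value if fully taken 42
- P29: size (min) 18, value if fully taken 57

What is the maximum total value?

214

Rank by value-to-size ratio: P29 57/18≈3.17, P30 42/20≈2.1, P7 35/18≈1.94, P16 42/23≈1.83, P9 34/21≈1.62, P20 8/28≈0.286.
P29: take in full, 18 min for value 57 → 96 left.
All 20 min of P30 fit (value 42) → 76 remain.
P7: take in full, 18 min for value 35 → 58 left.
P16: take in full, 23 min for value 42 → 35 left.
All 21 min of P9 fit (value 34) → 14 remain.
Fill the last 14 min with part of P20: 14/28 of it earns 4.
Total value = 214.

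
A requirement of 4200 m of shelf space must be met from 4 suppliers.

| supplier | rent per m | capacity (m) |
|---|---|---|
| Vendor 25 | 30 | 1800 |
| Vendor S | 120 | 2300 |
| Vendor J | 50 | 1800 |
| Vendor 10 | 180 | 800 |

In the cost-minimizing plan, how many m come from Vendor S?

Fill from the cheapest supplier first.
Vendor 25 at 30: take all 1800 m — 2400 still needed.
Vendor J (50): use full 1800 — 600 m to go.
Vendor S (120): take the remaining 600 — done.
Vendor 10: unused.

600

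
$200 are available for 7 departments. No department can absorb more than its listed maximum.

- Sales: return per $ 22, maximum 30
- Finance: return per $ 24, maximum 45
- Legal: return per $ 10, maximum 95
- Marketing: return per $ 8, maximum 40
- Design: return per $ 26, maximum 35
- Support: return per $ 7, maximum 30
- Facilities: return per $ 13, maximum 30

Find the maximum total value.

3640

Rank by return per $: Design 26 > Finance 24 > Sales 22 > Facilities 13 > Legal 10 > Marketing 8 > Support 7.
Give Design 35 to hit its cap of 35 — 165 left.
Finance takes 45 to reach its cap of 45 — 120 left.
Give Sales 30 to hit its cap of 30 — 90 left.
Facilities takes 30 to reach its cap of 30 — 60 left.
Legal has room for 95 but only 60 remain, so it gets 60.
Total = 22×30 + 24×45 + 10×60 + 26×35 + 13×30 = 3640.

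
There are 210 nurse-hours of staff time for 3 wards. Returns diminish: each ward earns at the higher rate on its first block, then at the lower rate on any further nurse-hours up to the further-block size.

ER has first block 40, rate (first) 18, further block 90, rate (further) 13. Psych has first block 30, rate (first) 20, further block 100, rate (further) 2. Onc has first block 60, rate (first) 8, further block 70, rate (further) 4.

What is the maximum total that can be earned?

2890

Rank every tier by rate: Psych/first 20 > ER/first 18 > ER/second 13 > Onc/first 8 > Onc/second 4 > Psych/second 2.
Psych first at 20: fill all 30 — 180 left.
Fill ER first block (40 at 18) — 140 left.
ER second at 13: fill all 90 — 50 left.
50 remain; put them into Onc first at 8.
Total = 20×30 + 18×40 + 13×90 + 8×50 = 2890.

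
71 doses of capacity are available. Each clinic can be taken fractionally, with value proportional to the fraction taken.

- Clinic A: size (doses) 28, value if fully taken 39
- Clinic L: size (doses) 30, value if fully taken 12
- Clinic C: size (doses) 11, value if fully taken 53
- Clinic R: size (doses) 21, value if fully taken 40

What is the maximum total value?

136.4

Rank by value-to-size ratio: Clinic C 53/11≈4.82, Clinic R 40/21≈1.9, Clinic A 39/28≈1.39, Clinic L 12/30≈0.4.
All 11 doses of Clinic C fit (value 53) — 60 remain.
Clinic R: take in full, 21 doses for value 40 — 39 left.
Take all of Clinic A (28 doses, value 39) — 11 doses left.
Fill the last 11 doses with part of Clinic L: 11/30 of it earns 4.4.
Total value = 136.4.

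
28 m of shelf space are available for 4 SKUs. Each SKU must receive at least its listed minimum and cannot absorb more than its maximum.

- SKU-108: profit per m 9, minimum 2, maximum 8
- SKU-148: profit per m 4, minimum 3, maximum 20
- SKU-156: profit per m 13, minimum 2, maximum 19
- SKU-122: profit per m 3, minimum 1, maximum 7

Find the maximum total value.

307

Meeting every minimum uses 2+3+2+1 = 8 m, leaving 20.
Order the SKUs by profit per m: SKU-156 13 > SKU-108 9 > SKU-148 4 > SKU-122 3.
Give SKU-156 17 more to hit its cap of 19 ; 3 left.
SKU-108: +3 (room for 6) → 5. Pool exhausted.
Total = 9×5 + 4×3 + 13×19 + 3×1 = 307.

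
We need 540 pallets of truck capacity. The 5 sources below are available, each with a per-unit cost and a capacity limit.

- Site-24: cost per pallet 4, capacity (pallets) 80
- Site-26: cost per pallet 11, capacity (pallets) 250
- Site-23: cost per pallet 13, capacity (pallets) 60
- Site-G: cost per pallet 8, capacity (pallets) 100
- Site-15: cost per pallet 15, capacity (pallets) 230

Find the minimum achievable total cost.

5400

Fill from the cheapest source first.
Site-24 (4): use full 80 ; 460 pallets to go.
Site-G (8): use full 100 ; 360 pallets to go.
Site-26 at 11: take all 250 pallets ; 110 still needed.
Take 60 from Site-23 at 13 ; need 50 more.
Take 50 from Site-15 at 15 to finish.
Cost = 80×4 + 100×8 + 250×11 + 60×13 + 50×15 = 5400.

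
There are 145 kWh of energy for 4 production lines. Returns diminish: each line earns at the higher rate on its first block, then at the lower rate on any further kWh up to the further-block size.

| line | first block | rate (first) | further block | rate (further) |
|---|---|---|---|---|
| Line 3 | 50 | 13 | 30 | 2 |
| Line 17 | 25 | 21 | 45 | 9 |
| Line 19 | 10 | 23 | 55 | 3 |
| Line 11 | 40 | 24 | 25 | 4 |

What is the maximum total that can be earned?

Treat each block as its own option and order by rate: Line 11/T1 24 > Line 19/T1 23 > Line 17/T1 21 > Line 3/T1 13 > Line 17/T2 9 > Line 11/T2 4 > Line 19/T2 3 > Line 3/T2 2.
Line 11 T1 at 24: fill all 40 ; 105 left.
Fill Line 19 T1 block (10 at 23) ; 95 left.
Line 17 T1 at 21: fill all 25 ; 70 left.
Line 3/T1 (13): +50 ; 20 left.
Line 17/T2: +20 of 45 at 9; pool empty.
Total = 24×40 + 23×10 + 21×25 + 13×50 + 9×20 = 2545.

2545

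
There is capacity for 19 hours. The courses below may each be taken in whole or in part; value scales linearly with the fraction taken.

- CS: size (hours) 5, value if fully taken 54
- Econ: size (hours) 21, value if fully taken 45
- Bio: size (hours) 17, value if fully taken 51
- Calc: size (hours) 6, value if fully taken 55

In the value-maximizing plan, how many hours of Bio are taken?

Rank by value-to-size ratio: CS 54/5≈10.8, Calc 55/6≈9.17, Bio 51/17≈3, Econ 45/21≈2.14.
Take all of CS (5 hours, value 54) — 14 hours left.
Take all of Calc (6 hours, value 55) — 8 hours left.
Fill the last 8 hours with part of Bio: 8/17 of it earns 24.

8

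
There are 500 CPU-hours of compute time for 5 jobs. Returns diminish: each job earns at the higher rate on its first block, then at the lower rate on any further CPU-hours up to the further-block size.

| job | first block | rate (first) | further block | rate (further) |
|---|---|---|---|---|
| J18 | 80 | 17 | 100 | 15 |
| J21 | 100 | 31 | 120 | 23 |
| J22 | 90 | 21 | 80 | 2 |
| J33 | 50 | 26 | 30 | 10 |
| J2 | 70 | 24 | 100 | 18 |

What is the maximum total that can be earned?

11990

Order all 10 blocks by rate: J21/first 31 > J33/first 26 > J2/first 24 > J21/second 23 > J22/first 21 > J2/second 18 > J18/first 17 > J18/second 15 > J33/second 10 > J22/second 2.
J21/first (31): +100 → 400 left.
Fill J33 first block (50 at 26) → 350 left.
J2 first at 24: fill all 70 → 280 left.
J21 second at 23: fill all 120 → 160 left.
J22 first at 21: fill all 90 → 70 left.
J2/second: +70 of 100 at 18; pool empty.
Total = 31×100 + 26×50 + 24×70 + 23×120 + 21×90 + 18×70 = 11990.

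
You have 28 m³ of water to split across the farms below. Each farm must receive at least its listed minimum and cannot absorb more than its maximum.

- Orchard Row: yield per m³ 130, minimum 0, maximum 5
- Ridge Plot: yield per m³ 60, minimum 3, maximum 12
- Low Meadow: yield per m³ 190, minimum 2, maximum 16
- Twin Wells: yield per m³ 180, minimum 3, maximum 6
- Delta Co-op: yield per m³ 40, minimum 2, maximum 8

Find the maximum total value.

4510

Meeting every minimum uses 0+3+2+3+2 = 10 m³, leaving 18.
Order the farms by yield per m³: Low Meadow 190 > Twin Wells 180 > Orchard Row 130 > Ridge Plot 60 > Delta Co-op 40.
Low Meadow: +14 to 16 (cap) — 4 left.
Give Twin Wells 3 more to hit its cap of 6 — 1 left.
Orchard Row has room for 5 more but only 1 remain, so it gets 1.
Total = 130×1 + 60×3 + 190×16 + 180×6 + 40×2 = 4510.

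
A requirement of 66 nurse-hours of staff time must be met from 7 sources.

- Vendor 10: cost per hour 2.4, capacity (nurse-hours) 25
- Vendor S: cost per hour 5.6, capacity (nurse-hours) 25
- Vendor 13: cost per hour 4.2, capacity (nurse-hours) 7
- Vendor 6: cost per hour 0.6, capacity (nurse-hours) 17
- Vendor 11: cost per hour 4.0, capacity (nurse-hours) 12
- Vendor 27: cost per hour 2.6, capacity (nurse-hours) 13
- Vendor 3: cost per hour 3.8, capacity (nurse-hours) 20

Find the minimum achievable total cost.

Cheapest first:
Vendor 6 (0.6): use full 17 ; 49 nurse-hours to go.
Vendor 10 at 2.4: take all 25 nurse-hours ; 24 still needed.
Take 13 from Vendor 27 at 2.6 ; need 11 more.
Vendor 3 at 3.8: take 11 of its 20 ; requirement met.
Vendor 11, Vendor 13, Vendor S: unused.
Cost = 17×0.6 + 25×2.4 + 13×2.6 + 11×3.8 = 145.8.

145.8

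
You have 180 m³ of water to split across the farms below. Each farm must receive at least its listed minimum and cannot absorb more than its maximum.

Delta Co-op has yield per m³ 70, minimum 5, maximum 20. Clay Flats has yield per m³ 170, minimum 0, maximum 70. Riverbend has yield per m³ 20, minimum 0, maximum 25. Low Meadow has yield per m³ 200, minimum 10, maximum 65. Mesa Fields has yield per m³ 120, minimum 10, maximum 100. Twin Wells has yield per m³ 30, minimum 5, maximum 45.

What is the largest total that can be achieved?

Meeting every minimum uses 5+0+0+10+10+5 = 30 m³, leaving 150.
Rank by yield per m³: Low Meadow 200 > Clay Flats 170 > Mesa Fields 120 > Delta Co-op 70 > Twin Wells 30 > Riverbend 20.
Low Meadow takes 55 more to reach its cap of 65 — 95 left.
Clay Flats takes 70 more to reach its cap of 70 — 25 left.
Mesa Fields: +25 (room for 90) → 35. Pool exhausted.
Total = 70×5 + 170×70 + 200×65 + 120×35 + 30×5 = 29600.

29600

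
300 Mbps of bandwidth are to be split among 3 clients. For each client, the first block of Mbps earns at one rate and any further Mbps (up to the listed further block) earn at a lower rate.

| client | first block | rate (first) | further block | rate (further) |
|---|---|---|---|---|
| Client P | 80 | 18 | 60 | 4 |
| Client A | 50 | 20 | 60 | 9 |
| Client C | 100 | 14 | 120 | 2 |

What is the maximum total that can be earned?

4420

Rank every tier by rate: Client A/tier1 20 > Client P/tier1 18 > Client C/tier1 14 > Client A/tier2 9 > Client P/tier2 4 > Client C/tier2 2.
Client A/tier1 (20): +50 — 250 left.
Fill Client P tier1 block (80 at 18) — 170 left.
Fill Client C tier1 block (100 at 14) — 70 left.
Fill Client A tier2 block (60 at 9) — 10 left.
Client P tier2 at 4: only 10 left, fill 10.
Total = 20×50 + 18×80 + 14×100 + 9×60 + 4×10 = 4420.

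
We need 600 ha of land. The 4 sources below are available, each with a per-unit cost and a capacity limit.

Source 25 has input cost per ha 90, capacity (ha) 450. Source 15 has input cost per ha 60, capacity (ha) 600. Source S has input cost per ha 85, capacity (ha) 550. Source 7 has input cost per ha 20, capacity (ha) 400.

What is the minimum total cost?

20000

Cheapest first:
Take 400 from Source 7 at 20 — need 200 more.
Take 200 from Source 15 at 60 to finish.
Source S, Source 25: unused.
Cost = 400×20 + 200×60 = 20000.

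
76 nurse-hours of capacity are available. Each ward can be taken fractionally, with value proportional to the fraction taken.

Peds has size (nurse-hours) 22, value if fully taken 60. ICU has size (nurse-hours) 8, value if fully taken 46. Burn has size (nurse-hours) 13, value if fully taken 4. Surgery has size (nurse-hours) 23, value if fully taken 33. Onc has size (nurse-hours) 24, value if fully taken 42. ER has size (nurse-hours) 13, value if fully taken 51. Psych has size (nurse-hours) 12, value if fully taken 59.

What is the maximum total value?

252.75

Sort by value density: ICU 46/8≈5.75, Psych 59/12≈4.92, ER 51/13≈3.92, Peds 60/22≈2.73, Onc 42/24≈1.75, Surgery 33/23≈1.43, Burn 4/13≈0.308.
Take all of ICU (8 nurse-hours, value 46) → 68 nurse-hours left.
Take all of Psych (12 nurse-hours, value 59) → 56 nurse-hours left.
All 13 nurse-hours of ER fit (value 51) → 43 remain.
All 22 nurse-hours of Peds fit (value 60) → 21 remain.
Fill the last 21 nurse-hours with part of Onc: 21/24 of it earns 36.75.
Total value = 252.75.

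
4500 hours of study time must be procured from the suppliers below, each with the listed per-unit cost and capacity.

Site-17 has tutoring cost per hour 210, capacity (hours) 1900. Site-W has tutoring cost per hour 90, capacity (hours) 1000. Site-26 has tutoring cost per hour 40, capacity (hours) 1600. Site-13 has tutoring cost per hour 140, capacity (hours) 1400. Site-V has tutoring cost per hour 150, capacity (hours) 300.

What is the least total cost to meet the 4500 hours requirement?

Fill from the cheapest supplier first.
Site-26 (40): use full 1600 → 2900 hours to go.
Take 1000 from Site-W at 90 → need 1900 more.
Site-13 at 140: take all 1400 hours → 500 still needed.
Site-V at 150: take all 300 hours → 200 still needed.
Site-17 at 210: take 200 of its 1900 → requirement met.
Cost = 1600×40 + 1000×90 + 1400×140 + 300×150 + 200×210 = 437000.

437000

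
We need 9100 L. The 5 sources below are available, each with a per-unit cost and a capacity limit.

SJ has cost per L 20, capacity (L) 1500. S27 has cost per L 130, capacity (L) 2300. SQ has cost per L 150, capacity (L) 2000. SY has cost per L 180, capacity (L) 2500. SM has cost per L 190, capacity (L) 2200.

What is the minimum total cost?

Fill from the cheapest source first.
SJ at 20: take all 1500 L — 7600 still needed.
Take 2300 from S27 at 130 — need 5300 more.
SQ at 150: take all 2000 L — 3300 still needed.
Take 2500 from SY at 180 — need 800 more.
SM (190): take the remaining 800 — done.
Cost = 1500×20 + 2300×130 + 2000×150 + 2500×180 + 800×190 = 1231000.

1231000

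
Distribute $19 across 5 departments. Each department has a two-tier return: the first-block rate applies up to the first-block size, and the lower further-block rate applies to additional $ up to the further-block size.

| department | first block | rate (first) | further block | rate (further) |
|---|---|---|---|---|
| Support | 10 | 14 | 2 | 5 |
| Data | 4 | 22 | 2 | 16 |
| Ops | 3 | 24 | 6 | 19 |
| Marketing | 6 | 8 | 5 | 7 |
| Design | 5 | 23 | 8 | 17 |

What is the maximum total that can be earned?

Treat each block as its own option and order by rate: Ops/tier1 24 > Design/tier1 23 > Data/tier1 22 > Ops/tier2 19 > Design/tier2 17 > Data/tier2 16 > Support/tier1 14 > Marketing/tier1 8 > Marketing/tier2 7 > Support/tier2 5.
Ops tier1 at 24: fill all 3 — 16 left.
Design tier1 at 23: fill all 5 — 11 left.
Fill Data tier1 block (4 at 22) — 7 left.
Ops/tier2 (19): +6 — 1 left.
Design tier2 at 17: only 1 left, fill 1.
Total = 24×3 + 23×5 + 22×4 + 19×6 + 17×1 = 406.

406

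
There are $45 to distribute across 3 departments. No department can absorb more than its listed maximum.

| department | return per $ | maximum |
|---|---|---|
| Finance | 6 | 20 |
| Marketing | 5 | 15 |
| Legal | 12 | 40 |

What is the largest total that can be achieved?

Rank by return per $: Legal 12 > Finance 6 > Marketing 5.
Legal takes 40 to reach its cap of 40 → 5 left.
Finance has room for 20 but only 5 remain, so it gets 5.
Total = 6×5 + 12×40 = 510.

510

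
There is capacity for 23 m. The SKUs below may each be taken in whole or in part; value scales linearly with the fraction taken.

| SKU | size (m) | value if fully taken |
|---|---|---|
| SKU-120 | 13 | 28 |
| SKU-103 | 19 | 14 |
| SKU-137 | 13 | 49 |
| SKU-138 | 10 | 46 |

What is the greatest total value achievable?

95

Rank by value-to-size ratio: SKU-138 46/10≈4.6, SKU-137 49/13≈3.77, SKU-120 28/13≈2.15, SKU-103 14/19≈0.737.
Take all of SKU-138 (10 m, value 46) ; 13 m left.
Take all of SKU-137 (13 m, value 49) ; 0 m left.
Total value = 95.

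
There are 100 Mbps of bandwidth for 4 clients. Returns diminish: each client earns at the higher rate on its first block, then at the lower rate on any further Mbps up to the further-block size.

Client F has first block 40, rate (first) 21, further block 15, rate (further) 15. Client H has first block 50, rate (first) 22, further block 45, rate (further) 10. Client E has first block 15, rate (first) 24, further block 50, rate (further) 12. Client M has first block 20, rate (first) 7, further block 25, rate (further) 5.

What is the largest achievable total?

2195

Rank every tier by rate: Client E/tier1 24 > Client H/tier1 22 > Client F/tier1 21 > Client F/tier2 15 > Client E/tier2 12 > Client H/tier2 10 > Client M/tier1 7 > Client M/tier2 5.
Client E tier1 at 24: fill all 15 — 85 left.
Fill Client H tier1 block (50 at 22) — 35 left.
35 remain; put them into Client F tier1 at 21.
Total = 24×15 + 22×50 + 21×35 = 2195.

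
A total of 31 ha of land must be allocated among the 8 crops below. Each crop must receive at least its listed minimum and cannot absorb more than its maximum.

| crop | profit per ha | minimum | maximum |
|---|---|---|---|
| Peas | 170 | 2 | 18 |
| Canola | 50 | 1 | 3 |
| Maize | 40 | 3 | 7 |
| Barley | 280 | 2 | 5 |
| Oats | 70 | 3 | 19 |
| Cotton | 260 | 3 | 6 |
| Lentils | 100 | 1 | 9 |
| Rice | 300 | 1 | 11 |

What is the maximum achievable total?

6820

Meeting every minimum uses 2+1+3+2+3+3+1+1 = 16 ha, leaving 15.
Rank by profit per ha: Rice 300 > Barley 280 > Cotton 260 > Peas 170 > Lentils 100 > Oats 70 > Canola 50 > Maize 40.
Rice: +10 to 11 (cap) — 5 left.
Barley: +3 to 5 (cap) — 2 left.
Cotton has room for 3 more but only 2 remain, so it gets 5.
Total = 170×2 + 50×1 + 40×3 + 280×5 + 70×3 + 260×5 + 100×1 + 300×11 = 6820.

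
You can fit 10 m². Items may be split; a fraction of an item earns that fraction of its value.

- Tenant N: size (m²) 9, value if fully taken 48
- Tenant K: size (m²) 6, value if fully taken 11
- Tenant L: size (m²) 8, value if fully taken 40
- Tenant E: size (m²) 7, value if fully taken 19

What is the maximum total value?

53

Rank by value-to-size ratio: Tenant N 48/9≈5.33, Tenant L 40/8≈5, Tenant E 19/7≈2.71, Tenant K 11/6≈1.83.
All 9 m² of Tenant N fit (value 48) → 1 remain.
Fill the last 1 m² with part of Tenant L: 1/8 of it earns 5.
Total value = 53.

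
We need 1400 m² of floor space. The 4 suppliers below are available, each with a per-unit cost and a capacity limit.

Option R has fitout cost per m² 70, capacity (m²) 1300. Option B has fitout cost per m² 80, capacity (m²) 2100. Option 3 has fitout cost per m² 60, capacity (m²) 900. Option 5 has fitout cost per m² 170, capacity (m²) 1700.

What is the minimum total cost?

Fill from the cheapest supplier first.
Option 3 at 60: take all 900 m² ; 500 still needed.
Option R (70): take the remaining 500 ; done.
Option B, Option 5: unused.
Cost = 900×60 + 500×70 = 89000.

89000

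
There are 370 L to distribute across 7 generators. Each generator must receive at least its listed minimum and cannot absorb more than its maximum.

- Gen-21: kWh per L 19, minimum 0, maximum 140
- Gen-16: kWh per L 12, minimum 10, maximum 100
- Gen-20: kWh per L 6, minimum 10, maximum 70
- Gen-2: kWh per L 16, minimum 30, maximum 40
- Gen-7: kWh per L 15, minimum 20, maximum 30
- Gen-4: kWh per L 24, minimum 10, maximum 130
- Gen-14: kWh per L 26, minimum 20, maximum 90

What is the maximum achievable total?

7940

Meeting every minimum uses 0+10+10+30+20+10+20 = 100 L, leaving 270.
Rank by kWh per L: Gen-14 26 > Gen-4 24 > Gen-21 19 > Gen-2 16 > Gen-7 15 > Gen-16 12 > Gen-20 6.
Gen-14: +70 to 90 (cap) → 200 left.
Give Gen-4 120 more to hit its cap of 130 → 80 left.
Gen-21: +80 (room for 140) → 80. Pool exhausted.
Total = 19×80 + 12×10 + 6×10 + 16×30 + 15×20 + 24×130 + 26×90 = 7940.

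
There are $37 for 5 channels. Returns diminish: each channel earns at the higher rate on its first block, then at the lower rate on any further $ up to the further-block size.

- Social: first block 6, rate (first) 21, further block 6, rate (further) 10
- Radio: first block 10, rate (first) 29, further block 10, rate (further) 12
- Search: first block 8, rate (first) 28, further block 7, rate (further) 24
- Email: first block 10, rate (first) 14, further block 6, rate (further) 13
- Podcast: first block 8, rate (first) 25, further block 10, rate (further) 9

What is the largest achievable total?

966

Treat each block as its own option and order by rate: Radio/T1 29 > Search/T1 28 > Podcast/T1 25 > Search/T2 24 > Social/T1 21 > Email/T1 14 > Email/T2 13 > Radio/T2 12 > Social/T2 10 > Podcast/T2 9.
Fill Radio T1 block (10 at 29) ; 27 left.
Search/T1 (28): +8 ; 19 left.
Podcast/T1 (25): +8 ; 11 left.
Search/T2 (24): +7 ; 4 left.
4 remain; put them into Social T1 at 21.
Total = 29×10 + 28×8 + 25×8 + 24×7 + 21×4 = 966.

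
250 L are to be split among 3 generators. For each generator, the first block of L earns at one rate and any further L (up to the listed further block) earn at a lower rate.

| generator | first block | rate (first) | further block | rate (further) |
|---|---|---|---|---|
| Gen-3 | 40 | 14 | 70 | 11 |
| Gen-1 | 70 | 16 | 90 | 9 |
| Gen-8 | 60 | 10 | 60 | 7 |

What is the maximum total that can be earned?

Rank every tier by rate: Gen-1/tier1 16 > Gen-3/tier1 14 > Gen-3/tier2 11 > Gen-8/tier1 10 > Gen-1/tier2 9 > Gen-8/tier2 7.
Gen-1/tier1 (16): +70 ; 180 left.
Gen-3 tier1 at 14: fill all 40 ; 140 left.
Gen-3/tier2 (11): +70 ; 70 left.
Gen-8/tier1 (10): +60 ; 10 left.
Gen-1 tier2 at 9: only 10 left, fill 10.
Total = 16×70 + 14×40 + 11×70 + 10×60 + 9×10 = 3140.

3140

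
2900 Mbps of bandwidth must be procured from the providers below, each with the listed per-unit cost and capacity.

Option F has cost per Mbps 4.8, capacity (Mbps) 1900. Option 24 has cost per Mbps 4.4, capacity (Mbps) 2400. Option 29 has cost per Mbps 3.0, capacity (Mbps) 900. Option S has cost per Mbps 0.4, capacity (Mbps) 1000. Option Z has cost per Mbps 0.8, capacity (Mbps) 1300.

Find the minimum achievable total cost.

3240

Fill from the cheapest provider first.
Take 1000 from Option S at 0.4 ; need 1900 more.
Option Z (0.8): use full 1300 ; 600 Mbps to go.
Option 29 (3.0): take the remaining 600 ; done.
Option 24, Option F: unused.
Cost = 1000×0.4 + 1300×0.8 + 600×3.0 = 3240.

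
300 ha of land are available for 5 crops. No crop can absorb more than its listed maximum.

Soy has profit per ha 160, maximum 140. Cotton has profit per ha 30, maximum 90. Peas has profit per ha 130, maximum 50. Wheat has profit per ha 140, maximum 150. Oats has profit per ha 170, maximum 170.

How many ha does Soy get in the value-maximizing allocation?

130

Order the crops by profit per ha: Oats 170 > Soy 160 > Wheat 140 > Peas 130 > Cotton 30.
Give Oats 170 to hit its cap of 170 ; 130 left.
Soy has room for 140 but only 130 remain, so it gets 130.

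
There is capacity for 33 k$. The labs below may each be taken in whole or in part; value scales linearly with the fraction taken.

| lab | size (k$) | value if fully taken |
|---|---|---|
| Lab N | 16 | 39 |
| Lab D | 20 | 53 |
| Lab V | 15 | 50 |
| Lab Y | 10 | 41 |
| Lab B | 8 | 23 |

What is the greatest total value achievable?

Best value per unit of size first: Lab Y 41/10≈4.1, Lab V 50/15≈3.33, Lab B 23/8≈2.88, Lab D 53/20≈2.65, Lab N 39/16≈2.44.
Lab Y: take in full, 10 k$ for value 41 → 23 left.
Take all of Lab V (15 k$, value 50) → 8 k$ left.
Lab B: take in full, 8 k$ for value 23 → 0 left.
Total value = 114.

114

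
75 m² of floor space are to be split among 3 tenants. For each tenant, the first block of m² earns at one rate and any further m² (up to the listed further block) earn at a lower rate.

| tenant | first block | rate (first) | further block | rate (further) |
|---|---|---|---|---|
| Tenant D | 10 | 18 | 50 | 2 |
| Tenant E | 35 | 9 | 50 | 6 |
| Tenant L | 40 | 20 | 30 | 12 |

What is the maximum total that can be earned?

1280

Treat each block as its own option and order by rate: Tenant L/T1 20 > Tenant D/T1 18 > Tenant L/T2 12 > Tenant E/T1 9 > Tenant E/T2 6 > Tenant D/T2 2.
Tenant L T1 at 20: fill all 40 → 35 left.
Tenant D/T1 (18): +10 → 25 left.
25 remain; put them into Tenant L T2 at 12.
Total = 20×40 + 18×10 + 12×25 = 1280.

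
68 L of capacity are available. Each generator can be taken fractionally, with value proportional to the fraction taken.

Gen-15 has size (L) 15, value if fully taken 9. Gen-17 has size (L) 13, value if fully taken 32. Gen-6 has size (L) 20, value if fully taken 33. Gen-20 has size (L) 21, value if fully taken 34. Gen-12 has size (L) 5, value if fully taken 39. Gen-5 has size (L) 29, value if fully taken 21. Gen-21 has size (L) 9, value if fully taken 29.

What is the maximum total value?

Best value per unit of size first: Gen-12 39/5≈7.8, Gen-21 29/9≈3.22, Gen-17 32/13≈2.46, Gen-6 33/20≈1.65, Gen-20 34/21≈1.62, Gen-5 21/29≈0.724, Gen-15 9/15≈0.6.
Gen-12: take in full, 5 L for value 39 ; 63 left.
Gen-21: take in full, 9 L for value 29 ; 54 left.
Take all of Gen-17 (13 L, value 32) ; 41 L left.
All 20 L of Gen-6 fit (value 33) ; 21 remain.
Gen-20: take in full, 21 L for value 34 ; 0 left.
Total value = 167.

167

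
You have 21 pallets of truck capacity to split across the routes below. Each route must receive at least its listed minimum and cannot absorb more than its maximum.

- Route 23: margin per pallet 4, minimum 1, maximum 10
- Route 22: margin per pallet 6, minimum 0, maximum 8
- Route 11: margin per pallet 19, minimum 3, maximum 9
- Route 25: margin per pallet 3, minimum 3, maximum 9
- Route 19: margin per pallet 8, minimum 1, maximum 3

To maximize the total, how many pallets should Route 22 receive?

5

Meeting every minimum uses 1+0+3+3+1 = 8 pallets, leaving 13.
Order the routes by margin per pallet: Route 11 19 > Route 19 8 > Route 22 6 > Route 23 4 > Route 25 3.
Route 11 takes 6 more to reach its cap of 9 → 7 left.
Give Route 19 2 more to hit its cap of 3 → 5 left.
Route 22 has room for 8 more but only 5 remain, so it gets 5.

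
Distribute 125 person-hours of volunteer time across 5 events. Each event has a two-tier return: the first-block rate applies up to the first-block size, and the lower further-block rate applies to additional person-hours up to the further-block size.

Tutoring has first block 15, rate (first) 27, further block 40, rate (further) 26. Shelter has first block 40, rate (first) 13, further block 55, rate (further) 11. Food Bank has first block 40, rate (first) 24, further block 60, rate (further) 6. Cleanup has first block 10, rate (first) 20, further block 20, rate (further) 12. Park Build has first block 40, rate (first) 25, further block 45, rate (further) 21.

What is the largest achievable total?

3165

Order all 10 blocks by rate: Tutoring/T1 27 > Tutoring/T2 26 > Park Build/T1 25 > Food Bank/T1 24 > Park Build/T2 21 > Cleanup/T1 20 > Shelter/T1 13 > Cleanup/T2 12 > Shelter/T2 11 > Food Bank/T2 6.
Tutoring/T1 (27): +15 → 110 left.
Tutoring/T2 (26): +40 → 70 left.
Park Build T1 at 25: fill all 40 → 30 left.
30 remain; put them into Food Bank T1 at 24.
Total = 27×15 + 26×40 + 25×40 + 24×30 = 3165.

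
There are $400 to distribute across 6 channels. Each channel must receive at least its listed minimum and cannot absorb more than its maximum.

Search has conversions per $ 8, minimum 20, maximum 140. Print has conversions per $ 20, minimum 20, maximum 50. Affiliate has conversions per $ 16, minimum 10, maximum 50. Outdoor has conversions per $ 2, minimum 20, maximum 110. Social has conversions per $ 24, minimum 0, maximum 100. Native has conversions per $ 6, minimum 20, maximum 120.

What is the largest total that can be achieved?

Meeting every minimum uses 20+20+10+20+0+20 = 90 $, leaving 310.
Rank by conversions per $: Social 24 > Print 20 > Affiliate 16 > Search 8 > Native 6 > Outdoor 2.
Social: +100 to 100 (cap) — 210 left.
Print: +30 to 50 (cap) — 180 left.
Give Affiliate 40 more to hit its cap of 50 — 140 left.
Search takes 120 more to reach its cap of 140 — 20 left.
Native: +20 (room for 100) → 40. Pool exhausted.
Total = 8×140 + 20×50 + 16×50 + 2×20 + 24×100 + 6×40 = 5600.

5600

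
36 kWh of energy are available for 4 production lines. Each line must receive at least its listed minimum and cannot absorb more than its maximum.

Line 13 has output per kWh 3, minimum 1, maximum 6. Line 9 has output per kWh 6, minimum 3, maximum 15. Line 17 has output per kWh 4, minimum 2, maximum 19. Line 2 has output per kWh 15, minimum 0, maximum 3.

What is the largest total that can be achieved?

Meeting every minimum uses 1+3+2+0 = 6 kWh, leaving 30.
Highest output per kWh first: Line 2 15 > Line 9 6 > Line 17 4 > Line 13 3.
Give Line 2 3 more to hit its cap of 3 → 27 left.
Line 9: +12 to 15 (cap) → 15 left.
Line 17 has room for 17 more but only 15 remain, so it gets 17.
Total = 3×1 + 6×15 + 4×17 + 15×3 = 206.

206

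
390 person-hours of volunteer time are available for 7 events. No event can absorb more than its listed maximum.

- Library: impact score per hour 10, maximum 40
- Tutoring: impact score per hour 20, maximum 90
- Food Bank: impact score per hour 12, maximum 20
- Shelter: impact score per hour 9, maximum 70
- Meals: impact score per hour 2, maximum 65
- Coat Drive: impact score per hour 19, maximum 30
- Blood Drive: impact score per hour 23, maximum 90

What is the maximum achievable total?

Order the events by impact score per hour: Blood Drive 23 > Tutoring 20 > Coat Drive 19 > Food Bank 12 > Library 10 > Shelter 9 > Meals 2.
Blood Drive: +90 to 90 (cap) ; 300 left.
Tutoring takes 90 to reach its cap of 90 ; 210 left.
Coat Drive: +30 to 30 (cap) ; 180 left.
Give Food Bank 20 to hit its cap of 20 ; 160 left.
Library takes 40 to reach its cap of 40 ; 120 left.
Shelter takes 70 to reach its cap of 70 ; 50 left.
Meals: +50 (room for 65) → 50. Pool exhausted.
Total = 10×40 + 20×90 + 12×20 + 9×70 + 2×50 + 19×30 + 23×90 = 5810.

5810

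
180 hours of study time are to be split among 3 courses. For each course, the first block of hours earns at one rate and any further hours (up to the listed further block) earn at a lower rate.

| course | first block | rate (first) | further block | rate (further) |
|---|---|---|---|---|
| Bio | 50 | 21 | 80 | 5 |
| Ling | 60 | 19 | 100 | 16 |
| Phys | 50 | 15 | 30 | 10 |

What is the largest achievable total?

3310

Rank every tier by rate: Bio/T1 21 > Ling/T1 19 > Ling/T2 16 > Phys/T1 15 > Phys/T2 10 > Bio/T2 5.
Bio T1 at 21: fill all 50 → 130 left.
Fill Ling T1 block (60 at 19) → 70 left.
70 remain; put them into Ling T2 at 16.
Total = 21×50 + 19×60 + 16×70 = 3310.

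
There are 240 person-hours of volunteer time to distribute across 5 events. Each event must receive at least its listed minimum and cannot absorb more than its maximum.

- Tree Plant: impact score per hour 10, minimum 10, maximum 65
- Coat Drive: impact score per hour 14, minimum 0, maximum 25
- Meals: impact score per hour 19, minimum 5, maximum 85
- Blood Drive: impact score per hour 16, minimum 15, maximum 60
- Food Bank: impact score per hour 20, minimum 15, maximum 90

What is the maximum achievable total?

Meeting every minimum uses 10+0+5+15+15 = 45 person-hours, leaving 195.
Order the events by impact score per hour: Food Bank 20 > Meals 19 > Blood Drive 16 > Coat Drive 14 > Tree Plant 10.
Food Bank takes 75 more to reach its cap of 90 — 120 left.
Give Meals 80 more to hit its cap of 85 — 40 left.
Blood Drive has room for 45 more but only 40 remain, so it gets 55.
Total = 10×10 + 19×85 + 16×55 + 20×90 = 4395.

4395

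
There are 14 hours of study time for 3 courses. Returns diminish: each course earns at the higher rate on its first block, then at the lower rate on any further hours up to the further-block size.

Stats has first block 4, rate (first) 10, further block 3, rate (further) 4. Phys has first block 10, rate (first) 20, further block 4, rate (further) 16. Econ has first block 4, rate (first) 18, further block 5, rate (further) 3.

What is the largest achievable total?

272

Treat each block as its own option and order by rate: Phys/T1 20 > Econ/T1 18 > Phys/T2 16 > Stats/T1 10 > Stats/T2 4 > Econ/T2 3.
Fill Phys T1 block (10 at 20) ; 4 left.
Fill Econ T1 block (4 at 18) ; 0 left.
Total = 20×10 + 18×4 = 272.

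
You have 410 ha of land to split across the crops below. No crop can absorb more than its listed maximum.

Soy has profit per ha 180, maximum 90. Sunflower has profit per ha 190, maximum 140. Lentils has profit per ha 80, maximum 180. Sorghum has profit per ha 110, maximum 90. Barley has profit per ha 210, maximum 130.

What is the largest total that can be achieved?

Order the crops by profit per ha: Barley 210 > Sunflower 190 > Soy 180 > Sorghum 110 > Lentils 80.
Barley takes 130 to reach its cap of 130 ; 280 left.
Sunflower takes 140 to reach its cap of 140 ; 140 left.
Soy takes 90 to reach its cap of 90 ; 50 left.
Sorghum: +50 (room for 90) → 50. Pool exhausted.
Total = 180×90 + 190×140 + 110×50 + 210×130 = 75600.

75600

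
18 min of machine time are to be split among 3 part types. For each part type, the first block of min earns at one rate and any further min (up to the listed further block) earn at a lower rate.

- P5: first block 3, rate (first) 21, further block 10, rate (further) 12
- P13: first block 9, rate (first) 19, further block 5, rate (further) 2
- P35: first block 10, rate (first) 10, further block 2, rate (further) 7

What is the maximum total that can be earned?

306

Order all 6 blocks by rate: P5/T1 21 > P13/T1 19 > P5/T2 12 > P35/T1 10 > P35/T2 7 > P13/T2 2.
Fill P5 T1 block (3 at 21) ; 15 left.
P13 T1 at 19: fill all 9 ; 6 left.
P5/T2: +6 of 10 at 12; pool empty.
Total = 21×3 + 19×9 + 12×6 = 306.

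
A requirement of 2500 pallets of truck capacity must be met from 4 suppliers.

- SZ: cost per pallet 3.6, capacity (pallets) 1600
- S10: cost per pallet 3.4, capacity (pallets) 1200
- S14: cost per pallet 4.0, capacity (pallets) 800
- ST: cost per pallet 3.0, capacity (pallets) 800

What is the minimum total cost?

Cheapest first:
ST at 3.0: take all 800 pallets — 1700 still needed.
Take 1200 from S10 at 3.4 — need 500 more.
Take 500 from SZ at 3.6 to finish.
S14: unused.
Cost = 800×3.0 + 1200×3.4 + 500×3.6 = 8280.

8280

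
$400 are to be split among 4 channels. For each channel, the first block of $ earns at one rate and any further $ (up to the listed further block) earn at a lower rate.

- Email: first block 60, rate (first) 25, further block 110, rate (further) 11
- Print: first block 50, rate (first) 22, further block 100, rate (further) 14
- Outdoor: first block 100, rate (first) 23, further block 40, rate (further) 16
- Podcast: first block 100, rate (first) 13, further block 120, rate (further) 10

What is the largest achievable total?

7590

Order all 8 blocks by rate: Email/first 25 > Outdoor/first 23 > Print/first 22 > Outdoor/second 16 > Print/second 14 > Podcast/first 13 > Email/second 11 > Podcast/second 10.
Fill Email first block (60 at 25) ; 340 left.
Outdoor/first (23): +100 ; 240 left.
Print/first (22): +50 ; 190 left.
Outdoor second at 16: fill all 40 ; 150 left.
Print/second (14): +100 ; 50 left.
50 remain; put them into Podcast first at 13.
Total = 25×60 + 23×100 + 22×50 + 16×40 + 14×100 + 13×50 = 7590.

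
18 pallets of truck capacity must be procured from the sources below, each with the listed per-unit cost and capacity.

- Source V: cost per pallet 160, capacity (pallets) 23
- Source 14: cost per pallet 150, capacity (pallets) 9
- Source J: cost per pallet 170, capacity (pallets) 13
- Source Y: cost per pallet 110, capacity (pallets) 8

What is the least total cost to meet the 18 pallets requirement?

2390

Use sources in increasing cost order.
Source Y at 110: take all 8 pallets → 10 still needed.
Source 14 at 150: take all 9 pallets → 1 still needed.
Source V at 160: take 1 of its 23 → requirement met.
Source J: unused.
Cost = 8×110 + 9×150 + 1×160 = 2390.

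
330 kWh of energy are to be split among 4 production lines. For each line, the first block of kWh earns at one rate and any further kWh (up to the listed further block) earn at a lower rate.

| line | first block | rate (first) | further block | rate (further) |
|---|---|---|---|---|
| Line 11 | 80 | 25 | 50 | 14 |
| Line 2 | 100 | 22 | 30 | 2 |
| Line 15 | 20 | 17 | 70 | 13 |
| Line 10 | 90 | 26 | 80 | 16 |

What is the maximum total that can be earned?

Order all 8 blocks by rate: Line 10/first 26 > Line 11/first 25 > Line 2/first 22 > Line 15/first 17 > Line 10/second 16 > Line 11/second 14 > Line 15/second 13 > Line 2/second 2.
Line 10 first at 26: fill all 90 → 240 left.
Line 11/first (25): +80 → 160 left.
Line 2 first at 22: fill all 100 → 60 left.
Line 15 first at 17: fill all 20 → 40 left.
Line 10/second: +40 of 80 at 16; pool empty.
Total = 26×90 + 25×80 + 22×100 + 17×20 + 16×40 = 7520.

7520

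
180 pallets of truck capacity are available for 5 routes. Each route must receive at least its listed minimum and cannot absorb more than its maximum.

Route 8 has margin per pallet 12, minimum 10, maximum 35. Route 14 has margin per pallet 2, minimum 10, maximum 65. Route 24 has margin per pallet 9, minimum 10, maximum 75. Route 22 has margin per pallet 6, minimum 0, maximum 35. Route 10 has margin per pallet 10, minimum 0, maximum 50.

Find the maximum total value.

Meeting every minimum uses 10+10+10+0+0 = 30 pallets, leaving 150.
Highest margin per pallet first: Route 8 12 > Route 10 10 > Route 24 9 > Route 22 6 > Route 14 2.
Route 8: +25 to 35 (cap) — 125 left.
Give Route 10 50 more to hit its cap of 50 — 75 left.
Give Route 24 65 more to hit its cap of 75 — 10 left.
Only 10 left; Route 22 takes them to reach 10.
Total = 12×35 + 2×10 + 9×75 + 6×10 + 10×50 = 1675.

1675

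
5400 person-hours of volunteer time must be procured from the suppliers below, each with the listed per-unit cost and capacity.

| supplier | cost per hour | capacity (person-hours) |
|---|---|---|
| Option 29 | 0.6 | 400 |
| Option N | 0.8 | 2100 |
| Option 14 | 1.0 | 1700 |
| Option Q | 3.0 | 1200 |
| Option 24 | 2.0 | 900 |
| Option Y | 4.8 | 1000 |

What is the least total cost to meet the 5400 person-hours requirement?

6320

Cheapest first:
Take 400 from Option 29 at 0.6 — need 5000 more.
Option N at 0.8: take all 2100 person-hours — 2900 still needed.
Take 1700 from Option 14 at 1.0 — need 1200 more.
Option 24 at 2.0: take all 900 person-hours — 300 still needed.
Option Q at 3.0: take 300 of its 1200 — requirement met.
Option Y: unused.
Cost = 400×0.6 + 2100×0.8 + 1700×1.0 + 900×2.0 + 300×3.0 = 6320.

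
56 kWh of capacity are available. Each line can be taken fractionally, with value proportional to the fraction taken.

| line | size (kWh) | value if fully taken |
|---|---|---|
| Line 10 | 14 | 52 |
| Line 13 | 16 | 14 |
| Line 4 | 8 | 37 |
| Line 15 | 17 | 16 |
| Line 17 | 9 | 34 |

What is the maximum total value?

146

Rank by value-to-size ratio: Line 4 37/8≈4.62, Line 17 34/9≈3.78, Line 10 52/14≈3.71, Line 15 16/17≈0.941, Line 13 14/16≈0.875.
Take all of Line 4 (8 kWh, value 37) — 48 kWh left.
All 9 kWh of Line 17 fit (value 34) — 39 remain.
Take all of Line 10 (14 kWh, value 52) — 25 kWh left.
Line 15: take in full, 17 kWh for value 16 — 8 left.
Fill the last 8 kWh with part of Line 13: 8/16 of it earns 7.
Total value = 146.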